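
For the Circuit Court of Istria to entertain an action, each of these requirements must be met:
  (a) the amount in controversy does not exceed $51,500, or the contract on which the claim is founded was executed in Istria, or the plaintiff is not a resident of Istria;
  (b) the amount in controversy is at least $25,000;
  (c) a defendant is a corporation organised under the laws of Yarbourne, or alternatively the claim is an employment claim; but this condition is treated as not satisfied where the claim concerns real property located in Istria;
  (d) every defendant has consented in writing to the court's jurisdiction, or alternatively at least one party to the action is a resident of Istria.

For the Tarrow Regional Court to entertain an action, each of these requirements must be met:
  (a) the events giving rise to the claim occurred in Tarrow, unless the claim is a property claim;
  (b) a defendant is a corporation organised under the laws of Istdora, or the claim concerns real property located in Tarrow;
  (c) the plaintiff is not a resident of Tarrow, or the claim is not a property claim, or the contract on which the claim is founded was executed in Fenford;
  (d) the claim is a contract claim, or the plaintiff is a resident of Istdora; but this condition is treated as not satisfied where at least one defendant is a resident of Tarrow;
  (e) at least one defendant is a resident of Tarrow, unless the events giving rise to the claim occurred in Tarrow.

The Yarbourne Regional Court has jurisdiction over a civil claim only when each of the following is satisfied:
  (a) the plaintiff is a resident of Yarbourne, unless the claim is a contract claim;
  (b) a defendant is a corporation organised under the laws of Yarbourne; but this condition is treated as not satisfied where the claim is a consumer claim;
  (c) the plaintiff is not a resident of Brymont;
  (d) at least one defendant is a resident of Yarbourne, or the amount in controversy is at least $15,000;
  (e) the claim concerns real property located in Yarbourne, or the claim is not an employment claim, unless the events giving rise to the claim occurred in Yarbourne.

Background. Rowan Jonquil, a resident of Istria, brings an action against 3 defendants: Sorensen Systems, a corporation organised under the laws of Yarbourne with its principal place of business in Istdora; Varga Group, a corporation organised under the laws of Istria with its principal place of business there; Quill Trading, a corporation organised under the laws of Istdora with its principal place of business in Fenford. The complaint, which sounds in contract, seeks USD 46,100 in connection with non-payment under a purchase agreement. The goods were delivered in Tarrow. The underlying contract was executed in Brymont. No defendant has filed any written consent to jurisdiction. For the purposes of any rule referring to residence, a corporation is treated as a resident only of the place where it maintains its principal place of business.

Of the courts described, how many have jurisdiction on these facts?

The Circuit Court of Istria:
  (a) The amount in controversy is USD 46,100, within the $51,500 ceiling — that alternative is enough. Satisfied.
  (b) The amount in controversy is 46,100 dollars, which meets the USD 25,000 floor. Satisfied.
  (c) Sorensen Systems is organised under the laws of Yarbourne, which satisfies one of the alternatives. The carve-out does not apply: the claim does not concern real property. Condition met.
  (d) Rowan Jonquil resides in Istria — that alternative is enough. Met.
  → Every requirement is satisfied — jurisdiction.
The Tarrow Regional Court:
  (a) The operative events occurred in Tarrow. Met.
  (b) Quill Trading is organised under the laws of Istdora, which satisfies one of the alternatives. Condition met.
  (c) The plaintiff resides in Istria, which is not Tarrow, so this disjunct is met. Satisfied.
  (d) The claim is a contract claim, so one alternative holds. The exception is not triggered, since no defendant resides in Tarrow (they reside in Istdora, Istria, Fenford). Met.
  (e) No defendant resides in Tarrow (they reside in Istdora, Istria, Fenford). However, the operative events occurred in Tarrow, so the 'unless' proviso supplies this condition. Condition met.
  → All conditions met; jurisdiction exists.
The Yarbourne Regional Court:
  (a) The plaintiff resides in Istria, not Yarbourne. However, the claim is a contract claim, so the 'unless' proviso supplies this condition. Satisfied.
  (b) Sorensen Systems is organised under the laws of Yarbourne. And the carve-out is inapplicable — the claim is a contract claim, not a consumer claim. Satisfied.
  (c) The plaintiff resides in Istria, which is not Brymont. Condition met.
  (d) The amount in controversy is USD 46,100, which meets the USD 15,000 floor — that alternative is enough. Condition met.
  (e) The claim is a contract claim, not an employment claim, which satisfies one of the alternatives. Condition met.
  → The court has jurisdiction.
Courts with jurisdiction: the Circuit Court of Istria, the Tarrow Regional Court, the Yarbourne Regional Court — 3 in total.

3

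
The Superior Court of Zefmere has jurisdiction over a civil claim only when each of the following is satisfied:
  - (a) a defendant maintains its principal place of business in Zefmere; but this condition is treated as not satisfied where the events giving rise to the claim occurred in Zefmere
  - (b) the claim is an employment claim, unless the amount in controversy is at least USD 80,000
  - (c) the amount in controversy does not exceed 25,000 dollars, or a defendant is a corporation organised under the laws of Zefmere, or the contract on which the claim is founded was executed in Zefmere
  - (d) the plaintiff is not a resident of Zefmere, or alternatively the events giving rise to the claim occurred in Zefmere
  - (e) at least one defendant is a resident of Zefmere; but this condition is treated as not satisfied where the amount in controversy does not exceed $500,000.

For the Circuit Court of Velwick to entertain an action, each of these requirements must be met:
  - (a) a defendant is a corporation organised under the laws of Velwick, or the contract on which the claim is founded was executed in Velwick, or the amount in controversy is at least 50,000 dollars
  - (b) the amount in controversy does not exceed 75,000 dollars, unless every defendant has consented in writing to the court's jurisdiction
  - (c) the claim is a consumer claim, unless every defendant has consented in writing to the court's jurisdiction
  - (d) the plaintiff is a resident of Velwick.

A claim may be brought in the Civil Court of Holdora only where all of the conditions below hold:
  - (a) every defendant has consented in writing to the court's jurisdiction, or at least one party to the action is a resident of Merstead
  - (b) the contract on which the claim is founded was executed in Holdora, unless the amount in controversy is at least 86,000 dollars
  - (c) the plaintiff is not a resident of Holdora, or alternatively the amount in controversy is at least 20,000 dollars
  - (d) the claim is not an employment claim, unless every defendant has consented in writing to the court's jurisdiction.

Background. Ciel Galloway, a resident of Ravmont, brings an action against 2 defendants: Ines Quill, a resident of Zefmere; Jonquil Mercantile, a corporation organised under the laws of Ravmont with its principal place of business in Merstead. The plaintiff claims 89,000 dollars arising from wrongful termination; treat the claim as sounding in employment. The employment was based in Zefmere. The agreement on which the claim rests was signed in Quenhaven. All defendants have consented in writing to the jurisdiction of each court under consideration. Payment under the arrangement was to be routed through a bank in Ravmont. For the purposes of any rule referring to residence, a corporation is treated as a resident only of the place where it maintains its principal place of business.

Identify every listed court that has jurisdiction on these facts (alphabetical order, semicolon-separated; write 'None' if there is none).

The Superior Court of Zefmere:
  (a) The corporate defendant(s) have their principal place of business in Merstead, not Zefmere. Not met.
  (b) The claim is an employment claim. Condition met.
  (c) The amount in controversy is $89,000, above the $25,000 ceiling; the corporate defendant(s) are organised in Ravmont, not Zefmere; the contract was executed in Quenhaven, not Zefmere — none of the alternatives is met. Not satisfied.
  (d) The plaintiff resides in Ravmont, which is not Zefmere, so one alternative holds. Met.
  (e) Ines Quill resides in Zefmere. However, the amount in controversy is USD 89,000, within the 500,000 dollars ceiling, which falls within the stated exception and so defeats the condition. Not met.
  → The court lacks jurisdiction.
The Circuit Court of Velwick:
  (a) The amount in controversy is 89,000 dollars, which meets the USD 50,000 floor, so this disjunct is met. Condition met.
  (b) The amount in controversy is USD 89,000, above the USD 75,000 ceiling. But every defendant has filed written consent, and the 'unless' clause therefore excuses the requirement. Satisfied.
  (c) The claim is an employment claim, not a consumer claim. The proviso rescues it, though: every defendant has filed written consent. Satisfied.
  (d) The plaintiff resides in Ravmont, not Velwick. Condition not met.
  → At least one condition fails; no jurisdiction.
The Civil Court of Holdora:
  (a) Every defendant has filed written consent, which satisfies one of the alternatives. Condition met.
  (b) The contract was executed in Quenhaven, not Holdora. But the amount in controversy is $89,000, which meets the 86,000 dollars floor, and the 'unless' clause therefore excuses the requirement. Satisfied.
  (c) The plaintiff resides in Ravmont, which is not Holdora — that alternative is enough. Condition met.
  (d) The claim is an employment claim. However, every defendant has filed written consent, so the 'unless' proviso supplies this condition. Satisfied.
  → Jurisdiction lies.

the Civil Court of Holdora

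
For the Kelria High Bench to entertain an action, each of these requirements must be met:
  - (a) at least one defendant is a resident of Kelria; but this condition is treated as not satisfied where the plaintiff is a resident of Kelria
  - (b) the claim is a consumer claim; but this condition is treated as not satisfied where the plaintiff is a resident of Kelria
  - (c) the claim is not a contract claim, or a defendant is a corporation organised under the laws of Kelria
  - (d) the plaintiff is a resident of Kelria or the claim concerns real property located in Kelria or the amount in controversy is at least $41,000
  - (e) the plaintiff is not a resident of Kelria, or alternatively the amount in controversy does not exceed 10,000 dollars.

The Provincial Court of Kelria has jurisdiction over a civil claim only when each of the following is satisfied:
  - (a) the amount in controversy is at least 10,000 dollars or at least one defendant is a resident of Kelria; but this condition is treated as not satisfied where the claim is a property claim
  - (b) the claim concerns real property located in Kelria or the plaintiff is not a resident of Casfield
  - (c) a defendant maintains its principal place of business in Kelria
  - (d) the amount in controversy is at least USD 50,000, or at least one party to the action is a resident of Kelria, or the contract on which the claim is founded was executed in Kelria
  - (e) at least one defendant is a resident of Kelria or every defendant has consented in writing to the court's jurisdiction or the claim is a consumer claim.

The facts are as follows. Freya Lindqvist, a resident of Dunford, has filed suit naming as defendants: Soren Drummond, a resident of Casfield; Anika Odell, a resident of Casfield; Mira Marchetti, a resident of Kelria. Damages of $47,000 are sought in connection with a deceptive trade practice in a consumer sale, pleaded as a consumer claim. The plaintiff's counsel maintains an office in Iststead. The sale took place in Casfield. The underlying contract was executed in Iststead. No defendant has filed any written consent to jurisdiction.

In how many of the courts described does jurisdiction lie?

The Kelria High Bench:
  (a) Mira Marchetti resides in Kelria. The carve-out does not apply: the plaintiff resides in Dunford, not Kelria. Satisfied.
  (b) The claim is a consumer claim. And the carve-out is inapplicable — the plaintiff resides in Dunford, not Kelria. Met.
  (c) The claim is a consumer claim, not a contract claim, so this disjunct is met. Condition met.
  (d) The amount in controversy is $47,000, which meets the USD 41,000 floor, so this disjunct is met. Satisfied.
  (e) The plaintiff resides in Dunford, which is not Kelria, which satisfies one of the alternatives. Condition met.
  → Every requirement is satisfied — jurisdiction.
The Provincial Court of Kelria:
  (a) The amount in controversy is 47,000 dollars, which meets the USD 10,000 floor, so one alternative holds. The carve-out does not apply: the claim is a consumer claim, not a property claim. Met.
  (b) The plaintiff resides in Dunford, which is not Casfield, which satisfies one of the alternatives. Satisfied.
  (c) No defendant is a corporation. Fails.
  (d) Mira Marchetti resides in Kelria, which satisfies one of the alternatives. Satisfied.
  (e) Mira Marchetti resides in Kelria, which satisfies one of the alternatives. Condition met.
  → Not every requirement is met — no jurisdiction.
Courts with jurisdiction: the Kelria High Bench — 1 in total.

1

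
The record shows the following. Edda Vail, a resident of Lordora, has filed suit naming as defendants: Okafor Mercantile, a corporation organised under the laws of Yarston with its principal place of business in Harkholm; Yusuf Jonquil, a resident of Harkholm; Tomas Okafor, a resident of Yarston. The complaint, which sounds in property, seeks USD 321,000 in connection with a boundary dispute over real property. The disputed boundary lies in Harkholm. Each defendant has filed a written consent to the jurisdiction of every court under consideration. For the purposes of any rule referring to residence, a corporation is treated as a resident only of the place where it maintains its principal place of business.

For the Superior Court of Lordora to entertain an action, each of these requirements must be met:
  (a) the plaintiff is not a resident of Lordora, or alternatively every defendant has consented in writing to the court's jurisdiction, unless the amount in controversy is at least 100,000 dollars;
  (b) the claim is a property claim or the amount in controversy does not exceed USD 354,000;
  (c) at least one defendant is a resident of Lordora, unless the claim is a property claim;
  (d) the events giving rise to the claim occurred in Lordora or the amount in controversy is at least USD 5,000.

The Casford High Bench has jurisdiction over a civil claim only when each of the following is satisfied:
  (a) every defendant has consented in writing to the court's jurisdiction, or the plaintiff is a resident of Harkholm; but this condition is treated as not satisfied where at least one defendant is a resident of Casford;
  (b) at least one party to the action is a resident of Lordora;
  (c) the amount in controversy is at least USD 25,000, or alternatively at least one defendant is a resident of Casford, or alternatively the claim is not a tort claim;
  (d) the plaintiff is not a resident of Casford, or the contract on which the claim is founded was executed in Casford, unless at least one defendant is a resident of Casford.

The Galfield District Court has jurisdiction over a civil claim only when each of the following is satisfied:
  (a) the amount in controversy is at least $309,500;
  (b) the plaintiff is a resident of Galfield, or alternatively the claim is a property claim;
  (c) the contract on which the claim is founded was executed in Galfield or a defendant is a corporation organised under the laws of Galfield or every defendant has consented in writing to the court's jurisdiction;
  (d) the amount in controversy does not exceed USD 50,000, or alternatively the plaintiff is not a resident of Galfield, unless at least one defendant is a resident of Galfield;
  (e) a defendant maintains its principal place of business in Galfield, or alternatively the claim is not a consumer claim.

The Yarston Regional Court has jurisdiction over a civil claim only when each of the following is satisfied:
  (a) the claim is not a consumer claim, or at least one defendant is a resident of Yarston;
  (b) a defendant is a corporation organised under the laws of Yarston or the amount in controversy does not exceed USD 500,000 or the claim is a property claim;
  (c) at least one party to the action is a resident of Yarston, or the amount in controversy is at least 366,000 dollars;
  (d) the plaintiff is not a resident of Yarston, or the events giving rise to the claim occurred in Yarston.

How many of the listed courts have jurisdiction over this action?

The Superior Court of Lordora:
  (a) Every defendant has filed written consent — that alternative is enough. Condition met.
  (b) The claim is a property claim — that alternative is enough. Met.
  (c) No defendant resides in Lordora (they reside in Harkholm, Harkholm, Yarston). However, the claim is a property claim, so the 'unless' proviso supplies this condition. Met.
  (d) The amount in controversy is 321,000 dollars, which meets the 5,000 dollars floor — that alternative is enough. Satisfied.
  → Every requirement is satisfied — jurisdiction.
The Casford High Bench:
  (a) Every defendant has filed written consent, so one alternative holds. The carve-out does not apply: no defendant resides in Casford (they reside in Harkholm, Harkholm, Yarston). Met.
  (b) Edda Vail resides in Lordora. Satisfied.
  (c) The amount in controversy is $321,000, which meets the USD 25,000 floor — that alternative is enough. Condition met.
  (d) The plaintiff resides in Lordora, which is not Casford, so this disjunct is met. Met.
  → All conditions met; jurisdiction exists.
The Galfield District Court:
  (a) The amount in controversy is $321,000, which meets the USD 309,500 floor. Satisfied.
  (b) The claim is a property claim, which satisfies one of the alternatives. Satisfied.
  (c) Every defendant has filed written consent, which satisfies one of the alternatives. Condition met.
  (d) The plaintiff resides in Lordora, which is not Galfield, so this disjunct is met. Met.
  (e) The claim is a property claim, not a consumer claim, so one alternative holds. Satisfied.
  → Jurisdiction lies.
The Yarston Regional Court:
  (a) The claim is a property claim, not a consumer claim, so one alternative holds. Condition met.
  (b) Okafor Mercantile is organised under the laws of Yarston, which satisfies one of the alternatives. Condition met.
  (c) Tomas Okafor resides in Yarston, so this disjunct is met. Condition met.
  (d) The plaintiff resides in Lordora, which is not Yarston — that alternative is enough. Satisfied.
  → All conditions met; jurisdiction exists.
Courts with jurisdiction: the Superior Court of Lordora, the Casford High Bench, the Galfield District Court, the Yarston Regional Court — 4 in total.

4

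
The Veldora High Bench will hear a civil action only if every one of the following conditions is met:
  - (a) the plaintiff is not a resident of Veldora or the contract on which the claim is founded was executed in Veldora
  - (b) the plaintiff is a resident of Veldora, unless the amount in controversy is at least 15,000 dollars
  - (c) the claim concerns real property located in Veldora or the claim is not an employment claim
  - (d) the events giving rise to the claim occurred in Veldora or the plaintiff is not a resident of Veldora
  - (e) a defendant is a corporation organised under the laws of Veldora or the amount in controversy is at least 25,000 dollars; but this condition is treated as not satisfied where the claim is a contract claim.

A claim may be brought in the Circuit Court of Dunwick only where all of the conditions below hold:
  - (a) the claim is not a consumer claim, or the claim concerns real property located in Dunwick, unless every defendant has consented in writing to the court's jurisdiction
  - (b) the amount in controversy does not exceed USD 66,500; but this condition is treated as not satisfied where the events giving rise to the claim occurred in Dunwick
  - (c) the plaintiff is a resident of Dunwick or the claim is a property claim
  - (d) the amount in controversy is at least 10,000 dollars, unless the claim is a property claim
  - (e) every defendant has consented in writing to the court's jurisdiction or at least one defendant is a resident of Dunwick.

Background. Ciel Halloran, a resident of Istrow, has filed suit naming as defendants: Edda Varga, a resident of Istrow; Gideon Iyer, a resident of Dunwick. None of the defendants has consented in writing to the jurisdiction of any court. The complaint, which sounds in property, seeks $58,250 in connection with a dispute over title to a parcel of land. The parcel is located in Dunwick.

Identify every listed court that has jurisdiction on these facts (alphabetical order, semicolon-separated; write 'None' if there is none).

The Veldora High Bench:
  (a) The plaintiff resides in Istrow, which is not Veldora, so this disjunct is met. Condition met.
  (b) The plaintiff resides in Istrow, not Veldora. The proviso rescues it, though: the amount in controversy is $58,250, which meets the 15,000 dollars floor. Condition met.
  (c) The claim is a property claim, not an employment claim, so this disjunct is met. Satisfied.
  (d) The plaintiff resides in Istrow, which is not Veldora, so one alternative holds. Satisfied.
  (e) The amount in controversy is $58,250, which meets the USD 25,000 floor — that alternative is enough. And the carve-out is inapplicable — the claim is a property claim, not a contract claim. Satisfied.
  → The court has jurisdiction.
The Circuit Court of Dunwick:
  (a) The claim is a property claim, not a consumer claim, so one alternative holds. Condition met.
  (b) The amount in controversy is USD 58,250, within the $66,500 ceiling. But the carve-out bites: the operative events occurred in Dunwick. Condition not met.
  (c) The claim is a property claim, so one alternative holds. Satisfied.
  (d) The amount in controversy is 58,250 dollars, which meets the 10,000 dollars floor. Condition met.
  (e) Gideon Iyer resides in Dunwick — that alternative is enough. Met.
  → The court lacks jurisdiction.

the Veldora High Bench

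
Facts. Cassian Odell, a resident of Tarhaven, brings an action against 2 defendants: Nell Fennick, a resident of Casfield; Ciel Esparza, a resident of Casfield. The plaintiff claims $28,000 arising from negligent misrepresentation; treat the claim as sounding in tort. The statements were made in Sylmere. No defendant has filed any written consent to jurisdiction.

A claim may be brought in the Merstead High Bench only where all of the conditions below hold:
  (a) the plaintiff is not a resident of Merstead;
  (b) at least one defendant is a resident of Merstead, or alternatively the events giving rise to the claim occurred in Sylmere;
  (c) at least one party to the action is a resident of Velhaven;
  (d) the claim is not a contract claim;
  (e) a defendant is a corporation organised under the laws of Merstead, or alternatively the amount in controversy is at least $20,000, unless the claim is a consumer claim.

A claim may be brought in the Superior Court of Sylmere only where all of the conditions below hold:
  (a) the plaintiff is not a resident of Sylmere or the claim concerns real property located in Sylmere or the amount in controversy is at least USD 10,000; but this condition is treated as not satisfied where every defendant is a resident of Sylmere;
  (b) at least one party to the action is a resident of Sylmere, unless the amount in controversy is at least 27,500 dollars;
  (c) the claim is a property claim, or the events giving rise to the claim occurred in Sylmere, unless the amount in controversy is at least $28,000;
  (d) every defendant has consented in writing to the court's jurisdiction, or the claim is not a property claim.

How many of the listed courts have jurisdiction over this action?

The Merstead High Bench:
  (a) The plaintiff resides in Tarhaven, which is not Merstead. Satisfied.
  (b) The operative events occurred in Sylmere, so this disjunct is met. Satisfied.
  (c) No party resides in Velhaven. Fails.
  (d) The claim is a tort claim, not a contract claim. Met.
  (e) The amount in controversy is $28,000, which meets the 20,000 dollars floor, so this disjunct is met. Met.
  → At least one condition fails; no jurisdiction.
The Superior Court of Sylmere:
  (a) The plaintiff resides in Tarhaven, which is not Sylmere, so one alternative holds. The carve-out does not apply: the defendants reside as follows — Nell Fennick in Casfield, Ciel Esparza in Casfield — not all in Sylmere. Satisfied.
  (b) No party resides in Sylmere. The proviso rescues it, though: the amount in controversy is $28,000, which meets the $27,500 floor. Satisfied.
  (c) The operative events occurred in Sylmere, which satisfies one of the alternatives. Satisfied.
  (d) The claim is a tort claim, not a property claim — that alternative is enough. Met.
  → The court has jurisdiction.
Courts with jurisdiction: the Superior Court of Sylmere — 1 in total.

1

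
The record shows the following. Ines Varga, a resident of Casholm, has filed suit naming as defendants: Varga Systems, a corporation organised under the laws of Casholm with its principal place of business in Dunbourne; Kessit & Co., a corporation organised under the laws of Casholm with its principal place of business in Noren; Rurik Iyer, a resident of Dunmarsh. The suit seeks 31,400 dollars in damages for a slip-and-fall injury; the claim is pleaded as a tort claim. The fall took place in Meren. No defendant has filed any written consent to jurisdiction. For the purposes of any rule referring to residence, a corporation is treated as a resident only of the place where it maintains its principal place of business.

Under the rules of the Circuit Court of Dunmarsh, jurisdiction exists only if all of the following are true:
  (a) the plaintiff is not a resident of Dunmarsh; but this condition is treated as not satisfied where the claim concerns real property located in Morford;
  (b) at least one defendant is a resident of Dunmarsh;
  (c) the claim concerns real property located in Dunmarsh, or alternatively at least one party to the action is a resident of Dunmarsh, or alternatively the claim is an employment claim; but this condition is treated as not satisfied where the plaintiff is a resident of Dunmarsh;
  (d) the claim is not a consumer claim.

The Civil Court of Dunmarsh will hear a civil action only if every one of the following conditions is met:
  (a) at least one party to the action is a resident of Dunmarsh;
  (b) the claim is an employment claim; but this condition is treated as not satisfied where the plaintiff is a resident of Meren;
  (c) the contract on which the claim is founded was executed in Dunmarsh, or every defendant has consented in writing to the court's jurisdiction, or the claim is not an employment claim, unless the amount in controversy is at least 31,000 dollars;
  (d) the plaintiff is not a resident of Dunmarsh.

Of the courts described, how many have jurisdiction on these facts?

The Circuit Court of Dunmarsh:
  (a) The plaintiff resides in Casholm, which is not Dunmarsh. The carve-out does not apply: the claim does not concern real property. Satisfied.
  (b) Rurik Iyer resides in Dunmarsh. Condition met.
  (c) Rurik Iyer resides in Dunmarsh, which satisfies one of the alternatives. The carve-out does not apply: the plaintiff resides in Casholm, not Dunmarsh. Met.
  (d) The claim is a tort claim, not a consumer claim. Satisfied.
  → The court has jurisdiction.
The Civil Court of Dunmarsh:
  (a) Rurik Iyer resides in Dunmarsh. Condition met.
  (b) The claim is a tort claim, not an employment claim. Not satisfied.
  (c) The claim is a tort claim, not an employment claim, so this disjunct is met. Satisfied.
  (d) The plaintiff resides in Casholm, which is not Dunmarsh. Met.
  → No jurisdiction.
Courts with jurisdiction: the Circuit Court of Dunmarsh — 1 in total.

1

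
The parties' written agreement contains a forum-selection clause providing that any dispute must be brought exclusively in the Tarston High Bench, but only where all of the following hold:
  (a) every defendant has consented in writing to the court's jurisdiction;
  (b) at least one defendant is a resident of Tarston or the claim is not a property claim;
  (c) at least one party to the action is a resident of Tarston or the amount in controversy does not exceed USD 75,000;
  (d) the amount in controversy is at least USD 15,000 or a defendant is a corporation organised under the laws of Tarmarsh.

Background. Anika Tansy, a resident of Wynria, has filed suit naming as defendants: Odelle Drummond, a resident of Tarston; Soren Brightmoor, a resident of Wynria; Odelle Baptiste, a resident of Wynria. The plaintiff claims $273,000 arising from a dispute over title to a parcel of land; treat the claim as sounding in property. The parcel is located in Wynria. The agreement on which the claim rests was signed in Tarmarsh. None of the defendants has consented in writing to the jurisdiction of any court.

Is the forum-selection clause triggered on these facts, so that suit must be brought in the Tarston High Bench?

No

The Tarston High Bench:
  (a) No such written consent has been filed. Fails.
  (b) Odelle Drummond resides in Tarston, so this disjunct is met. Met.
  (c) Odelle Drummond resides in Tarston — that alternative is enough. Met.
  (d) The amount in controversy is USD 273,000, which meets the 15,000 dollars floor, which satisfies one of the alternatives. Met.
  → The clause does not apply.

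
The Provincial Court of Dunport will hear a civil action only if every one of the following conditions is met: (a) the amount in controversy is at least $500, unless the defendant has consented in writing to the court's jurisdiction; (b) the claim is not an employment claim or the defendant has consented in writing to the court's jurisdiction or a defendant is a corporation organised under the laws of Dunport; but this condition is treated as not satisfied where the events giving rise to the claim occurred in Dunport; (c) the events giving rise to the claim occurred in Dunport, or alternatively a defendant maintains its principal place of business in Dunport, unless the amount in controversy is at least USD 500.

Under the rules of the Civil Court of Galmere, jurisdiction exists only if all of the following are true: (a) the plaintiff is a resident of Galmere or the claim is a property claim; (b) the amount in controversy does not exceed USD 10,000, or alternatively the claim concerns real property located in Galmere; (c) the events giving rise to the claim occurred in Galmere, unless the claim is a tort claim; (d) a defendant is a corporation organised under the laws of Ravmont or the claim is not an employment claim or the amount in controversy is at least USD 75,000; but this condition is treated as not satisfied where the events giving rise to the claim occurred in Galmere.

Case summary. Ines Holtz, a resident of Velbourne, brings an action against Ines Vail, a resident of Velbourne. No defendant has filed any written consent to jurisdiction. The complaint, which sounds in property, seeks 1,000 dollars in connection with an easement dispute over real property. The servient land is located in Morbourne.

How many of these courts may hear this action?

The Provincial Court of Dunport:
  (a) The amount in controversy is $1,000, which meets the USD 500 floor. Condition met.
  (b) The claim is a property claim, not an employment claim, which satisfies one of the alternatives. The exception is not triggered, since the operative events occurred in Morbourne, not Dunport. Met.
  (c) The operative events occurred in Morbourne, not Dunport; no defendant is a corporation — no alternative holds. However, the amount in controversy is $1,000, which meets the USD 500 floor, so the 'unless' proviso supplies this condition. Met.
  → All conditions met; jurisdiction exists.
The Civil Court of Galmere:
  (a) The claim is a property claim — that alternative is enough. Condition met.
  (b) The amount in controversy is USD 1,000, within the $10,000 ceiling, which satisfies one of the alternatives. Satisfied.
  (c) The operative events occurred in Morbourne, not Galmere. Nor does the 'unless' clause help: the claim is a property claim, not a tort claim. Not met.
  (d) The claim is a property claim, not an employment claim, which satisfies one of the alternatives. And the carve-out is inapplicable — the operative events occurred in Morbourne, not Galmere. Met.
  → The court lacks jurisdiction.
Courts with jurisdiction: the Provincial Court of Dunport — 1 in total.

1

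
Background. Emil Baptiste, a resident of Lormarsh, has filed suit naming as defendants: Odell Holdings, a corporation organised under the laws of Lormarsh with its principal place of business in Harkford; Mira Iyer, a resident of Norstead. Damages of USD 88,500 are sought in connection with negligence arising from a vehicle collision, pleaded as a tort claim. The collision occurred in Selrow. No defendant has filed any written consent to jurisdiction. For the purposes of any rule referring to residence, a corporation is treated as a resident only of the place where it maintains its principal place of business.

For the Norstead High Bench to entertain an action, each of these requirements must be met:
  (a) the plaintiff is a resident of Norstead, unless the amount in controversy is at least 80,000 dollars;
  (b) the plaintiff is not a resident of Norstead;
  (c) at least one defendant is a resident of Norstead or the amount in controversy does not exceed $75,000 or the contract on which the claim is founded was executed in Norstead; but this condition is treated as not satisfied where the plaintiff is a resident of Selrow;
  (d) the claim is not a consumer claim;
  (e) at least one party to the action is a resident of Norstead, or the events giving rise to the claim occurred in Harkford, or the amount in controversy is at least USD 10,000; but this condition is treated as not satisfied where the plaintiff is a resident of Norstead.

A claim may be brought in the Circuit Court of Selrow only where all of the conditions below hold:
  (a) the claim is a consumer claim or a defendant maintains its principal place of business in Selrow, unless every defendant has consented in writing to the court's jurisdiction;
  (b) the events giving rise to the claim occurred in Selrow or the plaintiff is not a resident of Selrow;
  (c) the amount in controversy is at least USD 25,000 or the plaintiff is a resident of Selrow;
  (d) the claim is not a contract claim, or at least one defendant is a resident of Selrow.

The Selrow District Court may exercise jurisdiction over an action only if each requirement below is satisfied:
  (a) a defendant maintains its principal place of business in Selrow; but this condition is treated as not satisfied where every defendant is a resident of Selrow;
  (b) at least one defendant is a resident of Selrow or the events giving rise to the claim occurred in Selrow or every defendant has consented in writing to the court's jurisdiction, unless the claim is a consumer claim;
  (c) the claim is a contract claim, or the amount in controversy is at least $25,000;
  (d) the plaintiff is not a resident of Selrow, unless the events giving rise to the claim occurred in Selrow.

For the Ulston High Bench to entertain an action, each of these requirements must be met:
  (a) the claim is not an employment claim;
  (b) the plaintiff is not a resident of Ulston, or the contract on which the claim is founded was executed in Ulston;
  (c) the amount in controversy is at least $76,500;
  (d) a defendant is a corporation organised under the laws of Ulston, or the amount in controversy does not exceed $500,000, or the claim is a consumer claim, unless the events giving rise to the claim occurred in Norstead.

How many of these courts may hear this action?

The Norstead High Bench:
  (a) The plaintiff resides in Lormarsh, not Norstead. However, the amount in controversy is USD 88,500, which meets the USD 80,000 floor, so the 'unless' proviso supplies this condition. Satisfied.
  (b) The plaintiff resides in Lormarsh, which is not Norstead. Met.
  (c) Mira Iyer resides in Norstead, which satisfies one of the alternatives. And the carve-out is inapplicable — the plaintiff resides in Lormarsh, not Selrow. Condition met.
  (d) The claim is a tort claim, not a consumer claim. Condition met.
  (e) Mira Iyer resides in Norstead — that alternative is enough. The exception is not triggered, since the plaintiff resides in Lormarsh, not Norstead. Met.
  → The court has jurisdiction.
The Circuit Court of Selrow:
  (a) The claim is a tort claim, not a consumer claim; the corporate defendant(s) have their principal place of business in Harkford, not Selrow — no alternative holds. Nor does the 'unless' clause help: no such written consent has been filed. Not met.
  (b) The operative events occurred in Selrow — that alternative is enough. Condition met.
  (c) The amount in controversy is USD 88,500, which meets the USD 25,000 floor, so this disjunct is met. Satisfied.
  (d) The claim is a tort claim, not a contract claim, so one alternative holds. Satisfied.
  → The court lacks jurisdiction.
The Selrow District Court:
  (a) The corporate defendant(s) have their principal place of business in Harkford, not Selrow. Condition not met.
  (b) The operative events occurred in Selrow — that alternative is enough. Satisfied.
  (c) The amount in controversy is USD 88,500, which meets the USD 25,000 floor, so one alternative holds. Satisfied.
  (d) The plaintiff resides in Lormarsh, which is not Selrow. Satisfied.
  → Not every requirement is met — no jurisdiction.
The Ulston High Bench:
  (a) The claim is a tort claim, not an employment claim. Satisfied.
  (b) The plaintiff resides in Lormarsh, which is not Ulston, so one alternative holds. Satisfied.
  (c) The amount in controversy is $88,500, which meets the 76,500 dollars floor. Condition met.
  (d) The amount in controversy is $88,500, within the USD 500,000 ceiling, which satisfies one of the alternatives. Met.
  → All conditions met; jurisdiction exists.
Courts with jurisdiction: the Norstead High Bench, the Ulston High Bench — 2 in total.

2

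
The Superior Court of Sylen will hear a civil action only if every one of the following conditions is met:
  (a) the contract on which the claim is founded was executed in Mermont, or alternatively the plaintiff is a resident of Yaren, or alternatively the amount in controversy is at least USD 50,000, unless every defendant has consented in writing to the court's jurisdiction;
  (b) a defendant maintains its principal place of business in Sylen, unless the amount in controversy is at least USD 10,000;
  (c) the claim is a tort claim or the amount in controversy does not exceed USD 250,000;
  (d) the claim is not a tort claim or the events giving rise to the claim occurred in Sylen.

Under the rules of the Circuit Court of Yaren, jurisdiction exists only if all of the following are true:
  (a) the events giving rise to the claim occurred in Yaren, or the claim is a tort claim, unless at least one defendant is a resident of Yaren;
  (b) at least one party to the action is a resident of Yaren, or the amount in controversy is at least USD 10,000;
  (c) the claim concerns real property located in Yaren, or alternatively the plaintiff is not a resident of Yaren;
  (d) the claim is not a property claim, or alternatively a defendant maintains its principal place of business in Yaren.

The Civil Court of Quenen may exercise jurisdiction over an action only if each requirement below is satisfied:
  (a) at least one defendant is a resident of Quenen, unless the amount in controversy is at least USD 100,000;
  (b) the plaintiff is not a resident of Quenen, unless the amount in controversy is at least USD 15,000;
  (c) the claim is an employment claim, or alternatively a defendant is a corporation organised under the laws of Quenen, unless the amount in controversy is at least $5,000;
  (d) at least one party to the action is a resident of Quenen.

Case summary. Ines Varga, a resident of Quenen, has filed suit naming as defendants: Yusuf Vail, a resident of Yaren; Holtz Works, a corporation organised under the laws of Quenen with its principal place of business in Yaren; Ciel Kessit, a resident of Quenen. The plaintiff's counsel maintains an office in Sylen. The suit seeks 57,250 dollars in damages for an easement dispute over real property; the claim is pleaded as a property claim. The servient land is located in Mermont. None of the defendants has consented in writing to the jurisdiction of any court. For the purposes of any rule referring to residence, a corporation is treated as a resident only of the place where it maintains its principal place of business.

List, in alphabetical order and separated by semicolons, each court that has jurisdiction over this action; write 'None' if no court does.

the Circuit Court of Yaren; the Civil Court of Quenen; the Superior Court of Sylen

The Superior Court of Sylen:
  (a) The amount in controversy is $57,250, which meets the USD 50,000 floor — that alternative is enough. Satisfied.
  (b) The corporate defendant(s) have their principal place of business in Yaren, not Sylen. The proviso rescues it, though: the amount in controversy is $57,250, which meets the 10,000 dollars floor. Satisfied.
  (c) The amount in controversy is USD 57,250, within the $250,000 ceiling, so one alternative holds. Satisfied.
  (d) The claim is a property claim, not a tort claim, so this disjunct is met. Satisfied.
  → The court has jurisdiction.
The Circuit Court of Yaren:
  (a) The operative events occurred in Mermont, not Yaren; the claim is a property claim, not a tort claim — no alternative holds. The proviso rescues it, though: Yusuf Vail resides in Yaren. Satisfied.
  (b) Yusuf Vail resides in Yaren, which satisfies one of the alternatives. Condition met.
  (c) The plaintiff resides in Quenen, which is not Yaren, which satisfies one of the alternatives. Condition met.
  (d) Holtz Works has its principal place of business in Yaren, which satisfies one of the alternatives. Condition met.
  → Jurisdiction lies.
The Civil Court of Quenen:
  (a) Ciel Kessit resides in Quenen. Met.
  (b) The plaintiff resides in Quenen. The proviso rescues it, though: the amount in controversy is $57,250, which meets the 15,000 dollars floor. Satisfied.
  (c) Holtz Works is organised under the laws of Quenen, so one alternative holds. Condition met.
  (d) Ines Varga resides in Quenen. Satisfied.
  → The court has jurisdiction.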